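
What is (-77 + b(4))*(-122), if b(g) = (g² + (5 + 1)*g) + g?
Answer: 4026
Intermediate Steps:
b(g) = g² + 7*g (b(g) = (g² + 6*g) + g = g² + 7*g)
(-77 + b(4))*(-122) = (-77 + 4*(7 + 4))*(-122) = (-77 + 4*11)*(-122) = (-77 + 44)*(-122) = -33*(-122) = 4026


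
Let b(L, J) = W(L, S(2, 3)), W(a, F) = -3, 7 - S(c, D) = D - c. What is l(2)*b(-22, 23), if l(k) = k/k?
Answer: -3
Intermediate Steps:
S(c, D) = 7 + c - D (S(c, D) = 7 - (D - c) = 7 + (c - D) = 7 + c - D)
b(L, J) = -3
l(k) = 1
l(2)*b(-22, 23) = 1*(-3) = -3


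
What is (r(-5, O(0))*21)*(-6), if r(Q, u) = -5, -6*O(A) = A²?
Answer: 630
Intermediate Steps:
O(A) = -A²/6
(r(-5, O(0))*21)*(-6) = -5*21*(-6) = -105*(-6) = 630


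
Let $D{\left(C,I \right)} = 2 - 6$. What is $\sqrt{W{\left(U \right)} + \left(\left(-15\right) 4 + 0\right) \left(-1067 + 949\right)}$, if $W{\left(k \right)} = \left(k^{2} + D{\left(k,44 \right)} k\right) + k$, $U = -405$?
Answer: $4 \sqrt{10770} \approx 415.11$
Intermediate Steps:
$D{\left(C,I \right)} = -4$ ($D{\left(C,I \right)} = 2 - 6 = -4$)
$W{\left(k \right)} = k^{2} - 3 k$ ($W{\left(k \right)} = \left(k^{2} - 4 k\right) + k = k^{2} - 3 k$)
$\sqrt{W{\left(U \right)} + \left(\left(-15\right) 4 + 0\right) \left(-1067 + 949\right)} = \sqrt{- 405 \left(-3 - 405\right) + \left(\left(-15\right) 4 + 0\right) \left(-1067 + 949\right)} = \sqrt{\left(-405\right) \left(-408\right) + \left(-60 + 0\right) \left(-118\right)} = \sqrt{165240 - -7080} = \sqrt{165240 + 7080} = \sqrt{172320} = 4 \sqrt{10770}$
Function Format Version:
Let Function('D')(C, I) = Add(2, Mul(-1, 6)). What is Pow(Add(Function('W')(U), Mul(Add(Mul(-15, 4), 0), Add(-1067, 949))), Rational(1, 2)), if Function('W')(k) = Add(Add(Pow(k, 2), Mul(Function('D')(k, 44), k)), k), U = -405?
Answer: Mul(4, Pow(10770, Rational(1, 2))) ≈ 415.11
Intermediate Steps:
Function('D')(C, I) = -4 (Function('D')(C, I) = Add(2, -6) = -4)
Function('W')(k) = Add(Pow(k, 2), Mul(-3, k)) (Function('W')(k) = Add(Add(Pow(k, 2), Mul(-4, k)), k) = Add(Pow(k, 2), Mul(-3, k)))
Pow(Add(Function('W')(U), Mul(Add(Mul(-15, 4), 0), Add(-1067, 949))), Rational(1, 2)) = Pow(Add(Mul(-405, Add(-3, -405)), Mul(Add(Mul(-15, 4), 0), Add(-1067, 949))), Rational(1, 2)) = Pow(Add(Mul(-405, -408), Mul(Add(-60, 0), -118)), Rational(1, 2)) = Pow(Add(165240, Mul(-60, -118)), Rational(1, 2)) = Pow(Add(165240, 7080), Rational(1, 2)) = Pow(172320, Rational(1, 2)) = Mul(4, Pow(10770, Rational(1, 2)))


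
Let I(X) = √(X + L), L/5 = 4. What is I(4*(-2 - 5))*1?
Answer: 2*I*√2 ≈ 2.8284*I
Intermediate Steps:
L = 20 (L = 5*4 = 20)
I(X) = √(20 + X) (I(X) = √(X + 20) = √(20 + X))
I(4*(-2 - 5))*1 = √(20 + 4*(-2 - 5))*1 = √(20 + 4*(-7))*1 = √(20 - 28)*1 = √(-8)*1 = (2*I*√2)*1 = 2*I*√2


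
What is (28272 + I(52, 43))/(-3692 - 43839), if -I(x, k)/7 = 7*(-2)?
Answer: -28370/47531 ≈ -0.59687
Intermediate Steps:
I(x, k) = 98 (I(x, k) = -49*(-2) = -7*(-14) = 98)
(28272 + I(52, 43))/(-3692 - 43839) = (28272 + 98)/(-3692 - 43839) = 28370/(-47531) = 28370*(-1/47531) = -28370/47531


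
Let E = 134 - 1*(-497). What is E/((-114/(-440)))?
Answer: 138820/57 ≈ 2435.4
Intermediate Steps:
E = 631 (E = 134 + 497 = 631)
E/((-114/(-440))) = 631/((-114/(-440))) = 631/((-114*(-1/440))) = 631/(57/220) = 631*(220/57) = 138820/57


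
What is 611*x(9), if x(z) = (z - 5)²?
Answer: 9776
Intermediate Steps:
x(z) = (-5 + z)²
611*x(9) = 611*(-5 + 9)² = 611*4² = 611*16 = 9776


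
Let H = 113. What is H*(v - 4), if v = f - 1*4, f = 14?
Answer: 678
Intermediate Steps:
v = 10 (v = 14 - 1*4 = 14 - 4 = 10)
H*(v - 4) = 113*(10 - 4) = 113*6 = 678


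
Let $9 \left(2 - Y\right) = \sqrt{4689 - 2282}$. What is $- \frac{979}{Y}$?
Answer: $\frac{158598}{2083} + \frac{8811 \sqrt{2407}}{2083} \approx 283.67$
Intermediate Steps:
$Y = 2 - \frac{\sqrt{2407}}{9}$ ($Y = 2 - \frac{\sqrt{4689 - 2282}}{9} = 2 - \frac{\sqrt{2407}}{9} \approx -3.4512$)
$- \frac{979}{Y} = - \frac{979}{2 - \frac{\sqrt{2407}}{9}}$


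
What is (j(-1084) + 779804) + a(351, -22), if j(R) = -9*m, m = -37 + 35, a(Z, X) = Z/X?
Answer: 17155733/22 ≈ 7.7981e+5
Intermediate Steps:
m = -2
j(R) = 18 (j(R) = -9*(-2) = 18)
(j(-1084) + 779804) + a(351, -22) = (18 + 779804) + 351/(-22) = 779822 + 351*(-1/22) = 779822 - 351/22 = 17155733/22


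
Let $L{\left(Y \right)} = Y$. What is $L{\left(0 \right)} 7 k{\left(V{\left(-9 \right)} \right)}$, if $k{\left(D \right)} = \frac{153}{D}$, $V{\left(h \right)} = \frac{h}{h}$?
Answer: $0$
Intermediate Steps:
$V{\left(h \right)} = 1$
$L{\left(0 \right)} 7 k{\left(V{\left(-9 \right)} \right)} = 0 \cdot 7 \cdot \frac{153}{1} = 0 \cdot 153 \cdot 1 = 0 \cdot 153 = 0$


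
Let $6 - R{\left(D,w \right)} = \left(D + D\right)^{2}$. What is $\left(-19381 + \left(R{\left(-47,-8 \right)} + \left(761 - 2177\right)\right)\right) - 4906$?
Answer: $-34533$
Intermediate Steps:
$R{\left(D,w \right)} = 6 - 4 D^{2}$ ($R{\left(D,w \right)} = 6 - \left(D + D\right)^{2} = 6 - \left(2 D\right)^{2} = 6 - 4 D^{2}$)
$\left(-19381 + \left(R{\left(-47,-8 \right)} + \left(761 - 2177\right)\right)\right) - 4906 = \left(-19381 + \left(\left(6 - 4 \left(-47\right)^{2}\right) + \left(761 - 2177\right)\right)\right) - 4906 = \left(-19381 + \left(\left(6 - 8836\right) + \left(761 - 2177\right)\right)\right) - 4906 = \left(-19381 + \left(\left(6 - 8836\right) - 1416\right)\right) - 4906 = \left(-19381 - 10246\right) - 4906 = -29627 - 4906 = -34533$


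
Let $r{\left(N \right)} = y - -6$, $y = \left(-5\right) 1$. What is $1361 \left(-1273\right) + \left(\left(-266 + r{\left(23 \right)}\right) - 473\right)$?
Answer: $-1733291$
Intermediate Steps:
$y = -5$
$r{\left(N \right)} = 1$ ($r{\left(N \right)} = -5 - -6 = -5 + 6 = 1$)
$1361 \left(-1273\right) + \left(\left(-266 + r{\left(23 \right)}\right) - 473\right) = 1361 \left(-1273\right) + \left(\left(-266 + 1\right) - 473\right) = -1732553 - 738 = -1733291$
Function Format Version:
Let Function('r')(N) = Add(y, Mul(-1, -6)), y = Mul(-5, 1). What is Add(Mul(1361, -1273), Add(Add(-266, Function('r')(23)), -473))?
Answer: -1733291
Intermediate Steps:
y = -5
Function('r')(N) = 1 (Function('r')(N) = Add(-5, Mul(-1, -6)) = Add(-5, 6) = 1)
Add(Mul(1361, -1273), Add(Add(-266, Function('r')(23)), -473)) = Add(Mul(1361, -1273), Add(Add(-266, 1), -473)) = Add(-1732553, Add(-265, -473)) = Add(-1732553, -738) = -1733291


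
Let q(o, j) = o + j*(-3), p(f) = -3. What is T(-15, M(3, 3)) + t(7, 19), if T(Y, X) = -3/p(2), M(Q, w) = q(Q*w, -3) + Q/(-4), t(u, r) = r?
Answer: 20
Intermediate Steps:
q(o, j) = o - 3*j
M(Q, w) = 9 - Q/4 + Q*w (M(Q, w) = (Q*w - 3*(-3)) + Q/(-4) = (Q*w + 9) - Q/4 = (9 + Q*w) - Q/4 = 9 - Q/4 + Q*w)
T(Y, X) = 1 (T(Y, X) = -3/(-3) = -3*(-⅓) = 1)
T(-15, M(3, 3)) + t(7, 19) = 1 + 19 = 20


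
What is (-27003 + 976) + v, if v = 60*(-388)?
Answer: -49307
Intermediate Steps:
v = -23280
(-27003 + 976) + v = (-27003 + 976) - 23280 = -26027 - 23280 = -49307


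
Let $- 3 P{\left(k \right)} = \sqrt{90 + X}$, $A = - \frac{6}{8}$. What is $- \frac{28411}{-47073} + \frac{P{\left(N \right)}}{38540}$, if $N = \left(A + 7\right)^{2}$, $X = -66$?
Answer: $\frac{28411}{47073} - \frac{\sqrt{6}}{57810} \approx 0.60351$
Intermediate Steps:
$A = - \frac{3}{4}$ ($A = \left(-6\right) \frac{1}{8} = - \frac{3}{4} \approx -0.75$)
$N = \frac{625}{16}$ ($N = \left(- \frac{3}{4} + 7\right)^{2} = \left(\frac{25}{4}\right)^{2} = \frac{625}{16} \approx 39.063$)
$P{\left(k \right)} = - \frac{2 \sqrt{6}}{3}$ ($P{\left(k \right)} = - \frac{\sqrt{90 - 66}}{3} = - \frac{\sqrt{24}}{3} = - \frac{2 \sqrt{6}}{3}$)
$- \frac{28411}{-47073} + \frac{P{\left(N \right)}}{38540} = - \frac{28411}{-47073} + \frac{\left(- \frac{2}{3}\right) \sqrt{6}}{38540} = \left(-28411\right) \left(- \frac{1}{47073}\right) + - \frac{2 \sqrt{6}}{3} \cdot \frac{1}{38540} = \frac{28411}{47073} - \frac{\sqrt{6}}{57810}$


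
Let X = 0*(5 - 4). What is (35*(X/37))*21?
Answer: 0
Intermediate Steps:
X = 0 (X = 0*1 = 0)
(35*(X/37))*21 = (35*(0/37))*21 = (35*(0*(1/37)))*21 = (35*0)*21 = 0*21 = 0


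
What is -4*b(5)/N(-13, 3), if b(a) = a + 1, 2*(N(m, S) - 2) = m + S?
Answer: 8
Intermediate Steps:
N(m, S) = 2 + S/2 + m/2 (N(m, S) = 2 + (m + S)/2 = 2 + (S + m)/2 = 2 + (S/2 + m/2) = 2 + S/2 + m/2)
b(a) = 1 + a
-4*b(5)/N(-13, 3) = -4*(1 + 5)/(2 + (½)*3 + (½)*(-13)) = -24/(2 + 3/2 - 13/2) = -24/(-3) = -24*(-1)/3 = -4*(-2) = 8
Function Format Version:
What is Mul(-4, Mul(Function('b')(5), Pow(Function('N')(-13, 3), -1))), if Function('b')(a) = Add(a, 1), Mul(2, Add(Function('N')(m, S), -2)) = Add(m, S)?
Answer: 8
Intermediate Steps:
Function('N')(m, S) = Add(2, Mul(Rational(1, 2), S), Mul(Rational(1, 2), m)) (Function('N')(m, S) = Add(2, Mul(Rational(1, 2), Add(m, S))) = Add(2, Mul(Rational(1, 2), Add(S, m))) = Add(2, Add(Mul(Rational(1, 2), S), Mul(Rational(1, 2), m))) = Add(2, Mul(Rational(1, 2), S), Mul(Rational(1, 2), m)))
Function('b')(a) = Add(1, a)
Mul(-4, Mul(Function('b')(5), Pow(Function('N')(-13, 3), -1))) = Mul(-4, Mul(Add(1, 5), Pow(Add(2, Mul(Rational(1, 2), 3), Mul(Rational(1, 2), -13)), -1))) = Mul(-4, Mul(6, Pow(Add(2, Rational(3, 2), Rational(-13, 2)), -1))) = Mul(-4, Mul(6, Pow(-3, -1))) = Mul(-4, Mul(6, Rational(-1, 3))) = Mul(-4, -2) = 8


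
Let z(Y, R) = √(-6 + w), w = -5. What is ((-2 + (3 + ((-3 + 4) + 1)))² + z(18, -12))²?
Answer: (9 + I*√11)² ≈ 70.0 + 59.699*I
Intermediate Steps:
z(Y, R) = I*√11 (z(Y, R) = √(-6 - 5) = √(-11) = I*√11)
((-2 + (3 + ((-3 + 4) + 1)))² + z(18, -12))² = ((-2 + (3 + ((-3 + 4) + 1)))² + I*√11)² = ((-2 + (3 + (1 + 1)))² + I*√11)² = ((-2 + (3 + 2))² + I*√11)² = ((-2 + 5)² + I*√11)² = (3² + I*√11)² = (9 + I*√11)²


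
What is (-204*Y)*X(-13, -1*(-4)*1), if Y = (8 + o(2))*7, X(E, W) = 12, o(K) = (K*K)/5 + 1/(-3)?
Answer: -725424/5 ≈ -1.4508e+5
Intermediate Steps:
o(K) = -1/3 + K**2/5 (o(K) = K**2*(1/5) + 1*(-1/3) = K**2/5 - 1/3 = -1/3 + K**2/5)
Y = 889/15 (Y = (8 + (-1/3 + (1/5)*2**2))*7 = (8 + (-1/3 + (1/5)*4))*7 = (8 + (-1/3 + 4/5))*7 = (8 + 7/15)*7 = (127/15)*7 = 889/15 ≈ 59.267)
(-204*Y)*X(-13, -1*(-4)*1) = -204*889/15*12 = -60452/5*12 = -725424/5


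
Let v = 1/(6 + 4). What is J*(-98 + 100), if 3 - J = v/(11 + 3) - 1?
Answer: 559/70 ≈ 7.9857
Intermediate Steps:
v = ⅒ (v = 1/10 = ⅒ ≈ 0.10000)
J = 559/140 (J = 3 - (1/(10*(11 + 3)) - 1) = 3 - ((⅒)/14 - 1) = 3 - ((⅒)*(1/14) - 1) = 3 - (1/140 - 1) = 3 - 1*(-139/140) = 3 + 139/140 = 559/140 ≈ 3.9929)
J*(-98 + 100) = 559*(-98 + 100)/140 = (559/140)*2 = 559/70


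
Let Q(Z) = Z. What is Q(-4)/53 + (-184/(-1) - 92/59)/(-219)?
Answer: -207392/228271 ≈ -0.90853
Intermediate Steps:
Q(-4)/53 + (-184/(-1) - 92/59)/(-219) = -4/53 + (-184/(-1) - 92/59)/(-219) = -4*1/53 + (-184*(-1) - 92*1/59)*(-1/219) = -4/53 + (184 - 92/59)*(-1/219) = -4/53 + (10764/59)*(-1/219) = -4/53 - 3588/4307 = -207392/228271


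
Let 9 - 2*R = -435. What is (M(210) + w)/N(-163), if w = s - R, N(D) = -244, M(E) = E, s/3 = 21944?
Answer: -16455/61 ≈ -269.75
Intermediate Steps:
R = 222 (R = 9/2 - 1/2*(-435) = 9/2 + 435/2 = 222)
s = 65832 (s = 3*21944 = 65832)
w = 65610 (w = 65832 - 1*222 = 65832 - 222 = 65610)
(M(210) + w)/N(-163) = (210 + 65610)/(-244) = 65820*(-1/244) = -16455/61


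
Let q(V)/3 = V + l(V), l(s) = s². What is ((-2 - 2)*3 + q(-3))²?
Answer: 36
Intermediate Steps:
q(V) = 3*V + 3*V² (q(V) = 3*(V + V²) = 3*V + 3*V²)
((-2 - 2)*3 + q(-3))² = ((-2 - 2)*3 + 3*(-3)*(1 - 3))² = (-4*3 + 3*(-3)*(-2))² = (-12 + 18)² = 6² = 36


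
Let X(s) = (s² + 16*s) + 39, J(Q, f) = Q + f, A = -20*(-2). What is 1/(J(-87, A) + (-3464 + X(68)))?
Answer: 1/2240 ≈ 0.00044643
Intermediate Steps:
A = 40
X(s) = 39 + s² + 16*s
1/(J(-87, A) + (-3464 + X(68))) = 1/((-87 + 40) + (-3464 + (39 + 68² + 16*68))) = 1/(-47 + (-3464 + (39 + 4624 + 1088))) = 1/(-47 + (-3464 + 5751)) = 1/(-47 + 2287) = 1/2240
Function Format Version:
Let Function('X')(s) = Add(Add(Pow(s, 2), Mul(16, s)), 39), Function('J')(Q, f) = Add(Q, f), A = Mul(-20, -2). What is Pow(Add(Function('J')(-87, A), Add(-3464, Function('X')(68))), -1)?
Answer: Rational(1, 2240) ≈ 0.00044643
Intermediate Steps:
A = 40
Function('X')(s) = Add(39, Pow(s, 2), Mul(16, s))
Pow(Add(Function('J')(-87, A), Add(-3464, Function('X')(68))), -1) = Pow(Add(Add(-87, 40), Add(-3464, Add(39, Pow(68, 2), Mul(16, 68)))), -1) = Pow(Add(-47, Add(-3464, Add(39, 4624, 1088))), -1) = Pow(Add(-47, Add(-3464, 5751)), -1) = Pow(Add(-47, 2287), -1) = Pow(2240, -1) = Rational(1, 2240)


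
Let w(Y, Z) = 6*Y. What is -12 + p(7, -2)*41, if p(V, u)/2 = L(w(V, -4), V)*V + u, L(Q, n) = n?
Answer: 3842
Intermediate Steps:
p(V, u) = 2*u + 2*V² (p(V, u) = 2*(V*V + u) = 2*(V² + u) = 2*(u + V²) = 2*u + 2*V²)
-12 + p(7, -2)*41 = -12 + (2*(-2) + 2*7²)*41 = -12 + (-4 + 2*49)*41 = -12 + (-4 + 98)*41 = -12 + 94*41 = -12 + 3854 = 3842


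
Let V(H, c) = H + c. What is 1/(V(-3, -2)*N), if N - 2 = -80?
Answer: 1/390 ≈ 0.0025641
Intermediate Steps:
N = -78 (N = 2 - 80 = -78)
1/(V(-3, -2)*N) = 1/((-3 - 2)*(-78)) = 1/(-5*(-78)) = 1/390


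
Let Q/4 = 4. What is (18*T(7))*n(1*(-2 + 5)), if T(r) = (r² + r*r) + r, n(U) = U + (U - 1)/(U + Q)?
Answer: 111510/19 ≈ 5868.9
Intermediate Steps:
Q = 16 (Q = 4*4 = 16)
n(U) = U + (-1 + U)/(16 + U) (n(U) = U + (U - 1)/(U + 16) = U + (-1 + U)/(16 + U))
T(r) = r + 2*r² (T(r) = (r² + r²) + r = 2*r² + r = r + 2*r²)
(18*T(7))*n(1*(-2 + 5)) = (18*(7*(1 + 2*7)))*((-1 + (1*(-2 + 5))² + 17*(1*(-2 + 5)))/(16 + 1*(-2 + 5))) = (18*(7*(1 + 14)))*((-1 + (1*3)² + 17*(1*3))/(16 + 1*3)) = (18*(7*15))*((-1 + 3² + 17*3)/(16 + 3)) = (18*105)*((-1 + 9 + 51)/19) = 1890*((1/19)*59) = 1890*(59/19) = 111510/19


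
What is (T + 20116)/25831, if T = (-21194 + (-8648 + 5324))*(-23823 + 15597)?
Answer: 201705184/25831 ≈ 7808.6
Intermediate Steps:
T = 201685068 (T = (-21194 - 3324)*(-8226) = -24518*(-8226) = 201685068)
(T + 20116)/25831 = (201685068 + 20116)/25831 = 201705184*(1/25831) = 201705184/25831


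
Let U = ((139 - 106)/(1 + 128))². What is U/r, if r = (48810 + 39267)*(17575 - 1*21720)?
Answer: -11/61366488735 ≈ -1.7925e-10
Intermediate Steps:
r = -365079165 (r = 88077*(17575 - 21720) = 88077*(-4145) = -365079165)
U = 121/1849 (U = (33/129)² = (33*(1/129))² = (11/43)² = 121/1849 ≈ 0.065441)
U/r = (121/1849)/(-365079165) = (121/1849)*(-1/365079165) = -11/61366488735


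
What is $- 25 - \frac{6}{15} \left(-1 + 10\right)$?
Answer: $90$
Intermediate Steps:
$- 25 - \frac{6}{15} \left(-1 + 10\right) = - 25 \left(-6\right) \frac{1}{15} \cdot 9 = - 25 \left(\left(- \frac{2}{5}\right) 9\right) = \left(-25\right) \left(- \frac{18}{5}\right) = 90$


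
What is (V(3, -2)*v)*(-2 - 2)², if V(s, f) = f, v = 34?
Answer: -1088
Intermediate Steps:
(V(3, -2)*v)*(-2 - 2)² = (-2*34)*(-2 - 2)² = -68*(-4)² = -68*16 = -1088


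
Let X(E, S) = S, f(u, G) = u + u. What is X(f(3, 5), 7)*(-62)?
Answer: -434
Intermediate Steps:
f(u, G) = 2*u
X(f(3, 5), 7)*(-62) = 7*(-62) = -434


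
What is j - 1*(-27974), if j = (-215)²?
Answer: 74199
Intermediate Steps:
j = 46225
j - 1*(-27974) = 46225 - 1*(-27974) = 46225 + 27974 = 74199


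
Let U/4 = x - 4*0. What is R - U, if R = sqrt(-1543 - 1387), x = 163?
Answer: -652 + I*sqrt(2930) ≈ -652.0 + 54.129*I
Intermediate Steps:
U = 652 (U = 4*(163 - 4*0) = 4*(163 + 0) = 4*163 = 652)
R = I*sqrt(2930) (R = sqrt(-2930) = I*sqrt(2930) ≈ 54.129*I)
R - U = I*sqrt(2930) - 1*652 = I*sqrt(2930) - 652 = -652 + I*sqrt(2930)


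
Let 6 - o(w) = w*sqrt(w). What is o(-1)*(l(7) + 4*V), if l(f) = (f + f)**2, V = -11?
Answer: 912 + 152*I ≈ 912.0 + 152.0*I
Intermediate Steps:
l(f) = 4*f**2 (l(f) = (2*f)**2 = 4*f**2)
o(w) = 6 - w**(3/2) (o(w) = 6 - w*sqrt(w) = 6 - w**(3/2))
o(-1)*(l(7) + 4*V) = (6 - (-1)**(3/2))*(4*7**2 + 4*(-11)) = (6 - (-1)*I)*(4*49 - 44) = (6 + I)*(196 - 44) = (6 + I)*152 = 912 + 152*I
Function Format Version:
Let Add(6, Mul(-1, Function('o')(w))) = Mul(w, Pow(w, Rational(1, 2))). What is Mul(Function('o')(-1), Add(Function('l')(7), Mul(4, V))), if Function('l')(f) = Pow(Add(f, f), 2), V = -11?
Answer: Add(912, Mul(152, I)) ≈ Add(912.00, Mul(152.00, I))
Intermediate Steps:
Function('l')(f) = Mul(4, Pow(f, 2)) (Function('l')(f) = Pow(Mul(2, f), 2) = Mul(4, Pow(f, 2)))
Function('o')(w) = Add(6, Mul(-1, Pow(w, Rational(3, 2)))) (Function('o')(w) = Add(6, Mul(-1, Mul(w, Pow(w, Rational(1, 2))))) = Add(6, Mul(-1, Pow(w, Rational(3, 2)))))
Mul(Function('o')(-1), Add(Function('l')(7), Mul(4, V))) = Mul(Add(6, Mul(-1, Pow(-1, Rational(3, 2)))), Add(Mul(4, Pow(7, 2)), Mul(4, -11))) = Mul(Add(6, Mul(-1, Mul(-1, I))), Add(Mul(4, 49), -44)) = Mul(Add(6, I), Add(196, -44)) = Mul(Add(6, I), 152) = Add(912, Mul(152, I))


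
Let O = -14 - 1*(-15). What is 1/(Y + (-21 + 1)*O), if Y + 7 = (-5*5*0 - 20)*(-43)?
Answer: 1/833 ≈ 0.0012005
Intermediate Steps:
O = 1 (O = -14 + 15 = 1)
Y = 853 (Y = -7 + (-5*5*0 - 20)*(-43) = -7 + (-25*0 - 20)*(-43) = -7 + (0 - 20)*(-43) = -7 - 20*(-43) = -7 + 860 = 853)
1/(Y + (-21 + 1)*O) = 1/(853 + (-21 + 1)*1) = 1/(853 - 20*1) = 1/(853 - 20) = 1/833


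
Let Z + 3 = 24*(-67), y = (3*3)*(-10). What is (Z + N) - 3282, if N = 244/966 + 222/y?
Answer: -11821942/2415 ≈ -4895.2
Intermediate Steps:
y = -90 (y = 9*(-10) = -90)
N = -5347/2415 (N = 244/966 + 222/(-90) = 244*(1/966) + 222*(-1/90) = 122/483 - 37/15 = -5347/2415 ≈ -2.2141)
Z = -1611 (Z = -3 + 24*(-67) = -3 - 1608 = -1611)
(Z + N) - 3282 = (-1611 - 5347/2415) - 3282 = -3895912/2415 - 3282 = -11821942/2415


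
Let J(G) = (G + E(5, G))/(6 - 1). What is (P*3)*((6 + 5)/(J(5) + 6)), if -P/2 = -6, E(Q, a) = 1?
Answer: 55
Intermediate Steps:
J(G) = ⅕ + G/5 (J(G) = (G + 1)/(6 - 1) = (1 + G)/5 = (1 + G)*(⅕) = ⅕ + G/5)
P = 12 (P = -2*(-6) = 12)
(P*3)*((6 + 5)/(J(5) + 6)) = (12*3)*((6 + 5)/((⅕ + (⅕)*5) + 6)) = 36*(11/((⅕ + 1) + 6)) = 36*(11/(6/5 + 6)) = 36*(11/(36/5)) = 36*(11*(5/36)) = 36*(55/36) = 55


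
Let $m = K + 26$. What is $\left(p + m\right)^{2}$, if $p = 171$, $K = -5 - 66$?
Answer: $15876$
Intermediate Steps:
$K = -71$
$m = -45$ ($m = -71 + 26 = -45$)
$\left(p + m\right)^{2} = \left(171 - 45\right)^{2} = 126^{2} = 15876$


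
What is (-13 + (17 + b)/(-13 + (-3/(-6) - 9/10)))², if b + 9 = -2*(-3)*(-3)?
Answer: 674041/4489 ≈ 150.15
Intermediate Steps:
b = -27 (b = -9 - 2*(-3)*(-3) = -9 + 6*(-3) = -9 - 18 = -27)
(-13 + (17 + b)/(-13 + (-3/(-6) - 9/10)))² = (-13 + (17 - 27)/(-13 + (-3/(-6) - 9/10)))² = (-13 - 10/(-13 + (-3*(-⅙) - 9*⅒)))² = (-13 - 10/(-13 + (½ - 9/10)))² = (-13 - 10/(-13 - ⅖))² = (-13 - 10/(-67/5))² = (-13 - 10*(-5/67))² = (-13 + 50/67)² = (-821/67)² = 674041/4489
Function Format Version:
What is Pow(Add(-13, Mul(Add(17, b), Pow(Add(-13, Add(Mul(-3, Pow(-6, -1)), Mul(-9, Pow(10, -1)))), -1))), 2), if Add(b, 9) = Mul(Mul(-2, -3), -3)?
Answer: Rational(674041, 4489) ≈ 150.15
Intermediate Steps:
b = -27 (b = Add(-9, Mul(Mul(-2, -3), -3)) = Add(-9, Mul(6, -3)) = Add(-9, -18) = -27)
Pow(Add(-13, Mul(Add(17, b), Pow(Add(-13, Add(Mul(-3, Pow(-6, -1)), Mul(-9, Pow(10, -1)))), -1))), 2) = Pow(Add(-13, Mul(Add(17, -27), Pow(Add(-13, Add(Mul(-3, Pow(-6, -1)), Mul(-9, Pow(10, -1)))), -1))), 2) = Pow(Add(-13, Mul(-10, Pow(Add(-13, Add(Mul(-3, Rational(-1, 6)), Mul(-9, Rational(1, 10)))), -1))), 2) = Pow(Add(-13, Mul(-10, Pow(Add(-13, Add(Rational(1, 2), Rational(-9, 10))), -1))), 2) = Pow(Add(-13, Mul(-10, Pow(Add(-13, Rational(-2, 5)), -1))), 2) = Pow(Add(-13, Mul(-10, Pow(Rational(-67, 5), -1))), 2) = Pow(Add(-13, Mul(-10, Rational(-5, 67))), 2) = Pow(Add(-13, Rational(50, 67)), 2) = Pow(Rational(-821, 67), 2) = Rational(674041, 4489)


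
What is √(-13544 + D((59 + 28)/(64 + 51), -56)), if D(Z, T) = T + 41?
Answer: I*√13559 ≈ 116.44*I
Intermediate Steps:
D(Z, T) = 41 + T
√(-13544 + D((59 + 28)/(64 + 51), -56)) = √(-13544 + (41 - 56)) = √(-13544 - 15) = √(-13559) = I*√13559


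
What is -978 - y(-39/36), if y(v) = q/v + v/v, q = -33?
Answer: -13123/13 ≈ -1009.5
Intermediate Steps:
y(v) = 1 - 33/v (y(v) = -33/v + v/v = -33/v + 1 = 1 - 33/v)
-978 - y(-39/36) = -978 - (-33 - 39/36)/((-39/36)) = -978 - (-33 - 39*1/36)/((-39*1/36)) = -978 - (-33 - 13/12)/(-13/12) = -978 - (-12)*(-409)/(13*12) = -978 - 1*409/13 = -978 - 409/13 = -13123/13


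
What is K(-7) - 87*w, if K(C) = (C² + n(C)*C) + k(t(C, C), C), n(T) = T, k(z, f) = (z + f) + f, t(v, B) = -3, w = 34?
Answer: -2877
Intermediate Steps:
k(z, f) = z + 2*f (k(z, f) = (f + z) + f = z + 2*f)
K(C) = -3 + 2*C + 2*C² (K(C) = (C² + C*C) + (-3 + 2*C) = (C² + C²) + (-3 + 2*C) = 2*C² + (-3 + 2*C) = -3 + 2*C + 2*C²)
K(-7) - 87*w = (-3 + 2*(-7) + 2*(-7)²) - 87*34 = (-3 - 14 + 2*49) - 2958 = (-3 - 14 + 98) - 2958 = 81 - 2958 = -2877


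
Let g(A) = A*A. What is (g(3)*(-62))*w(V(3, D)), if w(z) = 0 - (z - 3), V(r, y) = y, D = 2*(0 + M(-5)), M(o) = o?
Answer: -7254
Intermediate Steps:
D = -10 (D = 2*(0 - 5) = 2*(-5) = -10)
g(A) = A²
w(z) = 3 - z (w(z) = 0 - (-3 + z) = 0 + (3 - z) = 3 - z)
(g(3)*(-62))*w(V(3, D)) = (3²*(-62))*(3 - 1*(-10)) = (9*(-62))*(3 + 10) = -558*13 = -7254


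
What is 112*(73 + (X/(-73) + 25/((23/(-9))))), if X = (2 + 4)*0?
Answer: 162848/23 ≈ 7080.3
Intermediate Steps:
X = 0 (X = 6*0 = 0)
112*(73 + (X/(-73) + 25/((23/(-9))))) = 112*(73 + (0/(-73) + 25/((23/(-9))))) = 112*(73 + (0*(-1/73) + 25/((23*(-⅑))))) = 112*(73 + (0 + 25/(-23/9))) = 112*(73 + (0 + 25*(-9/23))) = 112*(73 + (0 - 225/23)) = 112*(73 - 225/23) = 112*(1454/23) = 162848/23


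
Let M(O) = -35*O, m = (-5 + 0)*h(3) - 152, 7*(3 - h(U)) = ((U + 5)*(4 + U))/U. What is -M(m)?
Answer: -16135/3 ≈ -5378.3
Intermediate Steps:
h(U) = 3 - (4 + U)*(5 + U)/(7*U) (h(U) = 3 - (U + 5)*(4 + U)/(7*U) = 3 - (5 + U)*(4 + U)/(7*U) = 3 - (4 + U)*(5 + U)/(7*U))
m = -461/3 (m = (-5 + 0)*((⅐)*(-20 - 1*3*(-12 + 3))/3) - 152 = -5*(-20 - 1*3*(-9))/(7*3) - 152 = -5*(-20 + 27)/(7*3) - 152 = -5*7/(7*3) - 152 = -5*⅓ - 152 = -5/3 - 152 = -461/3 ≈ -153.67)
-M(m) = -(-35)*(-461)/3 = -1*16135/3 = -16135/3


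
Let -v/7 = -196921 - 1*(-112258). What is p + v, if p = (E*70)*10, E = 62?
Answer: 636041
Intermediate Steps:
p = 43400 (p = (62*70)*10 = 4340*10 = 43400)
v = 592641 (v = -7*(-196921 - 1*(-112258)) = -7*(-196921 + 112258) = -7*(-84663) = 592641)
p + v = 43400 + 592641 = 636041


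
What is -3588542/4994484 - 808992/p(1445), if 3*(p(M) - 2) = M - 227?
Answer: -84207535943/42453114 ≈ -1983.5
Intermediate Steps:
p(M) = -221/3 + M/3 (p(M) = 2 + (M - 227)/3 = 2 + (-227 + M)/3 = 2 + (-227/3 + M/3) = -221/3 + M/3)
-3588542/4994484 - 808992/p(1445) = -3588542/4994484 - 808992/(-221/3 + (⅓)*1445) = -3588542*1/4994484 - 808992/(-221/3 + 1445/3) = -1794271/2497242 - 808992/408 = -1794271/2497242 - 808992*1/408 = -1794271/2497242 - 33708/17 = -84207535943/42453114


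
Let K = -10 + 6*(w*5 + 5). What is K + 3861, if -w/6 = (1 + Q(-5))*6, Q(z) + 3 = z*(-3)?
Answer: -10159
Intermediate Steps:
Q(z) = -3 - 3*z (Q(z) = -3 + z*(-3) = -3 - 3*z)
w = -468 (w = -6*(1 + (-3 - 3*(-5)))*6 = -6*(1 + (-3 + 15))*6 = -6*(1 + 12)*6 = -78*6 = -6*78 = -468)
K = -14020 (K = -10 + 6*(-468*5 + 5) = -10 + 6*(-2340 + 5) = -10 + 6*(-2335) = -10 - 14010 = -14020)
K + 3861 = -14020 + 3861 = -10159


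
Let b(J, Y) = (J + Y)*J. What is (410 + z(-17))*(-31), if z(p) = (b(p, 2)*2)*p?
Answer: 256060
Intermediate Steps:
b(J, Y) = J*(J + Y)
z(p) = 2*p²*(2 + p) (z(p) = ((p*(p + 2))*2)*p = ((p*(2 + p))*2)*p = (2*p*(2 + p))*p = 2*p²*(2 + p))
(410 + z(-17))*(-31) = (410 + 2*(-17)²*(2 - 17))*(-31) = (410 + 2*289*(-15))*(-31) = (410 - 8670)*(-31) = -8260*(-31) = 256060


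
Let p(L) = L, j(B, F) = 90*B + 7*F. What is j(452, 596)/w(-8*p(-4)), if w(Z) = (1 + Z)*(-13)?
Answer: -44852/429 ≈ -104.55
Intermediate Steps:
j(B, F) = 7*F + 90*B
w(Z) = -13 - 13*Z
j(452, 596)/w(-8*p(-4)) = (7*596 + 90*452)/(-13 - (-104)*(-4)) = (4172 + 40680)/(-13 - 13*32) = 44852/(-13 - 416) = 44852/(-429) = 44852*(-1/429) = -44852/429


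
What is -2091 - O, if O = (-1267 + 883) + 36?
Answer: -1743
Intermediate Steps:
O = -348 (O = -384 + 36 = -348)
-2091 - O = -2091 - 1*(-348) = -2091 + 348 = -1743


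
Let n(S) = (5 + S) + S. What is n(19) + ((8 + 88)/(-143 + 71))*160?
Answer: -511/3 ≈ -170.33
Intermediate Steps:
n(S) = 5 + 2*S
n(19) + ((8 + 88)/(-143 + 71))*160 = (5 + 2*19) + ((8 + 88)/(-143 + 71))*160 = (5 + 38) + (96/(-72))*160 = 43 + (96*(-1/72))*160 = 43 - 4/3*160 = 43 - 640/3 = -511/3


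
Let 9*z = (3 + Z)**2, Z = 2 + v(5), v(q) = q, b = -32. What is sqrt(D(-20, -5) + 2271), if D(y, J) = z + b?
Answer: sqrt(20251)/3 ≈ 47.435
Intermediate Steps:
Z = 7 (Z = 2 + 5 = 7)
z = 100/9 (z = (3 + 7)**2/9 = (1/9)*10**2 = (1/9)*100 = 100/9 ≈ 11.111)
D(y, J) = -188/9 (D(y, J) = 100/9 - 32 = -188/9)
sqrt(D(-20, -5) + 2271) = sqrt(-188/9 + 2271) = sqrt(20251/9) = sqrt(20251)/3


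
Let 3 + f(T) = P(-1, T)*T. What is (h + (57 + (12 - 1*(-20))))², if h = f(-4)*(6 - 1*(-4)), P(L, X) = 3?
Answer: 3721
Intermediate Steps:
f(T) = -3 + 3*T
h = -150 (h = (-3 + 3*(-4))*(6 - 1*(-4)) = (-3 - 12)*(6 + 4) = -15*10 = -150)
(h + (57 + (12 - 1*(-20))))² = (-150 + (57 + (12 - 1*(-20))))² = (-150 + (57 + (12 + 20)))² = (-150 + (57 + 32))² = (-150 + 89)² = (-61)² = 3721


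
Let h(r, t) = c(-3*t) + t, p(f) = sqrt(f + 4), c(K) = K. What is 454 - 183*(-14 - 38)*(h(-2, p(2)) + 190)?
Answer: 1808494 - 19032*sqrt(6) ≈ 1.7619e+6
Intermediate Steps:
p(f) = sqrt(4 + f)
h(r, t) = -2*t (h(r, t) = -3*t + t = -2*t)
454 - 183*(-14 - 38)*(h(-2, p(2)) + 190) = 454 - 183*(-14 - 38)*(-2*sqrt(4 + 2) + 190) = 454 - (-9516)*(-2*sqrt(6) + 190) = 454 - (-9516)*(190 - 2*sqrt(6)) = 454 - 183*(-9880 + 104*sqrt(6)) = 454 + (1808040 - 19032*sqrt(6)) = 1808494 - 19032*sqrt(6)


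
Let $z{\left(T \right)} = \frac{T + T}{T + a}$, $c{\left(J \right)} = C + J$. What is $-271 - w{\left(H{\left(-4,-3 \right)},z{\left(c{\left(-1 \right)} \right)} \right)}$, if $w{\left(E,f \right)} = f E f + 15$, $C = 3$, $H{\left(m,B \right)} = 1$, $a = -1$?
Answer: $-302$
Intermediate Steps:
$c{\left(J \right)} = 3 + J$
$z{\left(T \right)} = \frac{2 T}{-1 + T}$ ($z{\left(T \right)} = \frac{T + T}{T - 1} = \frac{2 T}{-1 + T}$)
$w{\left(E,f \right)} = 15 + E f^{2}$ ($w{\left(E,f \right)} = E f f + 15 = E f^{2} + 15 = 15 + E f^{2}$)
$-271 - w{\left(H{\left(-4,-3 \right)},z{\left(c{\left(-1 \right)} \right)} \right)} = -271 - \left(15 + 1 \left(\frac{2 \left(3 - 1\right)}{-1 + \left(3 - 1\right)}\right)^{2}\right) = -271 - \left(15 + 1 \left(2 \cdot 2 \frac{1}{-1 + 2}\right)^{2}\right) = -271 - \left(15 + 1 \left(2 \cdot 2 \cdot 1^{-1}\right)^{2}\right) = -271 - \left(15 + 1 \left(2 \cdot 2 \cdot 1\right)^{2}\right) = -271 - \left(15 + 1 \cdot 4^{2}\right) = -271 - \left(15 + 1 \cdot 16\right) = -271 - \left(15 + 16\right) = -271 - 31 = -302$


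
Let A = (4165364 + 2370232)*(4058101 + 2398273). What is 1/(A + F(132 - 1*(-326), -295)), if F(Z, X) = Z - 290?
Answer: 1/42196252089072 ≈ 2.3699e-14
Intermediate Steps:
F(Z, X) = -290 + Z
A = 42196252088904 (A = 6535596*6456374 = 42196252088904)
1/(A + F(132 - 1*(-326), -295)) = 1/(42196252088904 + (-290 + (132 - 1*(-326)))) = 1/(42196252088904 + (-290 + (132 + 326))) = 1/(42196252088904 + (-290 + 458)) = 1/(42196252088904 + 168) = 1/42196252089072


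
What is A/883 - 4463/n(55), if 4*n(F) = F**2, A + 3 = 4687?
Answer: -1594216/2671075 ≈ -0.59684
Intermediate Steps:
A = 4684 (A = -3 + 4687 = 4684)
n(F) = F**2/4
A/883 - 4463/n(55) = 4684/883 - 4463/((1/4)*55**2) = 4684*(1/883) - 4463/((1/4)*3025) = 4684/883 - 4463/3025/4 = 4684/883 - 4463*4/3025 = 4684/883 - 17852/3025 = -1594216/2671075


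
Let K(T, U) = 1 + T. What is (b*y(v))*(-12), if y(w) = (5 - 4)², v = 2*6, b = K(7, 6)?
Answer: -96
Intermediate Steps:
b = 8 (b = 1 + 7 = 8)
v = 12
y(w) = 1 (y(w) = 1² = 1)
(b*y(v))*(-12) = (8*1)*(-12) = 8*(-12) = -96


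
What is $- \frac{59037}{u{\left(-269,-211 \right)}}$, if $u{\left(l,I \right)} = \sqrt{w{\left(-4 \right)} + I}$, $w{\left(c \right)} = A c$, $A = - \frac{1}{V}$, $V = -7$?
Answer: $\frac{59037 i \sqrt{10367}}{1481} \approx 4058.8 i$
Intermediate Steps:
$A = \frac{1}{7}$ ($A = - \frac{1}{-7} = \left(-1\right) \left(- \frac{1}{7}\right) = \frac{1}{7} \approx 0.14286$)
$w{\left(c \right)} = \frac{c}{7}$
$u{\left(l,I \right)} = \sqrt{- \frac{4}{7} + I}$ ($u{\left(l,I \right)} = \sqrt{\frac{1}{7} \left(-4\right) + I} = \sqrt{- \frac{4}{7} + I}$)
$- \frac{59037}{u{\left(-269,-211 \right)}} = - \frac{59037}{\frac{1}{7} \sqrt{-28 + 49 \left(-211\right)}} = - \frac{59037}{\frac{1}{7} \sqrt{-28 - 10339}} = - \frac{59037}{\frac{1}{7} \sqrt{-10367}} = - \frac{59037}{\frac{1}{7} i \sqrt{10367}} = - 59037 \left(- \frac{i \sqrt{10367}}{1481}\right) = \frac{59037 i \sqrt{10367}}{1481}$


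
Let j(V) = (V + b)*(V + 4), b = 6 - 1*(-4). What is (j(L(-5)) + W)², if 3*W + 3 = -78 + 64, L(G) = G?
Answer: 1024/9 ≈ 113.78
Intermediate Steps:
b = 10 (b = 6 + 4 = 10)
j(V) = (4 + V)*(10 + V) (j(V) = (V + 10)*(V + 4) = (10 + V)*(4 + V) = (4 + V)*(10 + V))
W = -17/3 (W = -1 + (-78 + 64)/3 = -1 + (⅓)*(-14) = -1 - 14/3 = -17/3 ≈ -5.6667)
(j(L(-5)) + W)² = ((40 + (-5)² + 14*(-5)) - 17/3)² = ((40 + 25 - 70) - 17/3)² = (-5 - 17/3)² = (-32/3)² = 1024/9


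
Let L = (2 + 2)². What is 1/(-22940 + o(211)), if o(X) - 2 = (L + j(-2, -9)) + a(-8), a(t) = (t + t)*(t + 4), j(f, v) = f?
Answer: -1/22860 ≈ -4.3745e-5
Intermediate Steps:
a(t) = 2*t*(4 + t) (a(t) = (2*t)*(4 + t) = 2*t*(4 + t))
L = 16 (L = 4² = 16)
o(X) = 80 (o(X) = 2 + ((16 - 2) + 2*(-8)*(4 - 8)) = 2 + (14 + 2*(-8)*(-4)) = 2 + (14 + 64) = 2 + 78 = 80)
1/(-22940 + o(211)) = 1/(-22940 + 80) = 1/(-22860) = -1/22860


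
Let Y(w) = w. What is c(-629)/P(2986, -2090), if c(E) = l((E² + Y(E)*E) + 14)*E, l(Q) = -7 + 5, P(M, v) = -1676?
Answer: -629/838 ≈ -0.75060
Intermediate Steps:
l(Q) = -2
c(E) = -2*E
c(-629)/P(2986, -2090) = -2*(-629)/(-1676) = 1258*(-1/1676) = -629/838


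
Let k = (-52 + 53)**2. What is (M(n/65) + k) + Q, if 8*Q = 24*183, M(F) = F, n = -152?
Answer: 35598/65 ≈ 547.66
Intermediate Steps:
Q = 549 (Q = (24*183)/8 = (1/8)*4392 = 549)
k = 1 (k = 1**2 = 1)
(M(n/65) + k) + Q = (-152/65 + 1) + 549 = -87/65 + 549 = 35598/65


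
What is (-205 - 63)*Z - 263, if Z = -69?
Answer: 18229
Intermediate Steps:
(-205 - 63)*Z - 263 = (-205 - 63)*(-69) - 263 = -268*(-69) - 263 = 18492 - 263 = 18229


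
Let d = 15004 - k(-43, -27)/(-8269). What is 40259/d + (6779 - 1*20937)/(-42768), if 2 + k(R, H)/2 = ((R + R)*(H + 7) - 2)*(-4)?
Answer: 124952342509/41449652343 ≈ 3.0146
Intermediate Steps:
k(R, H) = 12 - 16*R*(7 + H) (k(R, H) = -4 + 2*(((R + R)*(H + 7) - 2)*(-4)) = -4 + 2*(((2*R)*(7 + H) - 2)*(-4)) = -4 + 2*((2*R*(7 + H) - 2)*(-4)) = -4 + 2*((-2 + 2*R*(7 + H))*(-4)) = -4 + 2*(8 - 8*R*(7 + H)) = -4 + (16 - 16*R*(7 + H)) = 12 - 16*R*(7 + H))
d = 124054328/8269 (d = 15004 - (12 - 112*(-43) - 16*(-27)*(-43))/(-8269) = 15004 - (12 + 4816 - 18576)*(-1)/8269 = 15004 - (-13748)*(-1)/8269 = 15004 - 1*13748/8269 = 15004 - 13748/8269 = 124054328/8269 ≈ 15002.)
40259/d + (6779 - 1*20937)/(-42768) = 40259/(124054328/8269) + (6779 - 1*20937)/(-42768) = 40259*(8269/124054328) + (6779 - 20937)*(-1/42768) = 332901671/124054328 - 14158*(-1/42768) = 332901671/124054328 + 7079/21384 = 124952342509/41449652343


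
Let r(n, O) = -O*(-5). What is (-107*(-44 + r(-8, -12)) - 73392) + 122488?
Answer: 60224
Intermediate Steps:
r(n, O) = 5*O
(-107*(-44 + r(-8, -12)) - 73392) + 122488 = (-107*(-44 + 5*(-12)) - 73392) + 122488 = (-107*(-44 - 60) - 73392) + 122488 = (-107*(-104) - 73392) + 122488 = (11128 - 73392) + 122488 = -62264 + 122488 = 60224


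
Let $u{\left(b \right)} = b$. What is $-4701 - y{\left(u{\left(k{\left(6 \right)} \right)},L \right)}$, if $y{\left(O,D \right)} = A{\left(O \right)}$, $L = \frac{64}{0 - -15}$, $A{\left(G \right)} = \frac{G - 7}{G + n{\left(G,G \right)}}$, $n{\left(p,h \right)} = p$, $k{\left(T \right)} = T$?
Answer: $- \frac{56411}{12} \approx -4700.9$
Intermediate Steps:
$A{\left(G \right)} = \frac{-7 + G}{2 G}$ ($A{\left(G \right)} = \frac{G - 7}{G + G} = \frac{-7 + G}{2 G}$)
$L = \frac{64}{15}$ ($L = \frac{64}{0 + 15} = \frac{64}{15} \approx 4.2667$)
$y{\left(O,D \right)} = \frac{-7 + O}{2 O}$
$-4701 - y{\left(u{\left(k{\left(6 \right)} \right)},L \right)} = -4701 - \frac{-7 + 6}{2 \cdot 6} = -4701 - \frac{1}{2} \cdot \frac{1}{6} \left(-1\right) = -4701 - - \frac{1}{12} = -4701 + \frac{1}{12} = - \frac{56411}{12}$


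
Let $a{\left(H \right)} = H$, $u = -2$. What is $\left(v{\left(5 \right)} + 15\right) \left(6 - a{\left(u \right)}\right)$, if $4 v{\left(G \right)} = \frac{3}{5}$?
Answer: $\frac{606}{5} \approx 121.2$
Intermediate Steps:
$v{\left(G \right)} = \frac{3}{20}$ ($v{\left(G \right)} = \frac{3 \cdot \frac{1}{5}}{4} = \frac{1}{4} \cdot \frac{3}{5} = \frac{3}{20}$)
$\left(v{\left(5 \right)} + 15\right) \left(6 - a{\left(u \right)}\right) = \left(\frac{3}{20} + 15\right) \left(6 - -2\right) = \frac{303 \left(6 + 2\right)}{20} = \frac{303}{20} \cdot 8 = \frac{606}{5}$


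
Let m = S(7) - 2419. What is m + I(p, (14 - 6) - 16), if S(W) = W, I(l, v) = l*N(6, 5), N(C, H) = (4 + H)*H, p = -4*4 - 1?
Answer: -3177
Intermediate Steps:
p = -17 (p = -16 - 1 = -17)
N(C, H) = H*(4 + H)
I(l, v) = 45*l (I(l, v) = l*(5*(4 + 5)) = l*(5*9) = l*45 = 45*l)
m = -2412 (m = 7 - 2419 = -2412)
m + I(p, (14 - 6) - 16) = -2412 + 45*(-17) = -2412 - 765 = -3177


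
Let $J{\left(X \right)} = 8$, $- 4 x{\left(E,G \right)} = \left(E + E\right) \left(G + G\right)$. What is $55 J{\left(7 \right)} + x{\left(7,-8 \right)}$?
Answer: $496$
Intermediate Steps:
$x{\left(E,G \right)} = - E G$ ($x{\left(E,G \right)} = - \frac{\left(E + E\right) \left(G + G\right)}{4} = - \frac{2 E 2 G}{4} = - \frac{4 E G}{4} = - E G$)
$55 J{\left(7 \right)} + x{\left(7,-8 \right)} = 55 \cdot 8 - 7 \left(-8\right) = 440 + 56 = 496$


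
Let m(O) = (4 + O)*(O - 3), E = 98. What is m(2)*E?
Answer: -588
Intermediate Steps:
m(O) = (-3 + O)*(4 + O) (m(O) = (4 + O)*(-3 + O) = (-3 + O)*(4 + O))
m(2)*E = (-12 + 2 + 2**2)*98 = (-12 + 2 + 4)*98 = -6*98 = -588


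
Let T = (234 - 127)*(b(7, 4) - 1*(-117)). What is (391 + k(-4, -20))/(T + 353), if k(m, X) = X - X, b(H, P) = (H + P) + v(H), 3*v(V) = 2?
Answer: 1173/42361 ≈ 0.027691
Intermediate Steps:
v(V) = 2/3 (v(V) = (1/3)*2 = 2/3)
b(H, P) = 2/3 + H + P (b(H, P) = (H + P) + 2/3 = 2/3 + H + P)
k(m, X) = 0
T = 41302/3 (T = (234 - 127)*((2/3 + 7 + 4) - 1*(-117)) = 107*(35/3 + 117) = 107*(386/3) = 41302/3 ≈ 13767.)
(391 + k(-4, -20))/(T + 353) = (391 + 0)/(41302/3 + 353) = 391/(42361/3) = 391*(3/42361) = 1173/42361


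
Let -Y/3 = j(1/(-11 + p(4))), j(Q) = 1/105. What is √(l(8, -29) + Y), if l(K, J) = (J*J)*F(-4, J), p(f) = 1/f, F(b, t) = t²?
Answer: √866419190/35 ≈ 841.00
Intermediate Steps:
j(Q) = 1/105
Y = -1/35 (Y = -3*1/105 = -1/35 ≈ -0.028571)
l(K, J) = J⁴ (l(K, J) = (J*J)*J² = J²*J² = J⁴)
√(l(8, -29) + Y) = √((-29)⁴ - 1/35) = √(707281 - 1/35) = √(24754834/35) = √866419190/35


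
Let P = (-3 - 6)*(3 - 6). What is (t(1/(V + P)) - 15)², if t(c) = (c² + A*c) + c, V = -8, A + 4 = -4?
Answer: 30769209/130321 ≈ 236.10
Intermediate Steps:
A = -8 (A = -4 - 4 = -8)
P = 27 (P = -9*(-3) = 27)
t(c) = c² - 7*c (t(c) = (c² - 8*c) + c = c² - 7*c)
(t(1/(V + P)) - 15)² = ((-7 + 1/(-8 + 27))/(-8 + 27) - 15)² = ((-7 + 1/19)/19 - 15)² = ((1/19)*(-132/19) - 15)² = (-132/361 - 15)² = (-5547/361)² = 30769209/130321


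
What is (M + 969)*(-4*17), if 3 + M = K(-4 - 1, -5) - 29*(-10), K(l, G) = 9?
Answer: -86020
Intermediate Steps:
M = 296 (M = -3 + (9 - 29*(-10)) = -3 + (9 + 290) = -3 + 299 = 296)
(M + 969)*(-4*17) = (296 + 969)*(-4*17) = 1265*(-68) = -86020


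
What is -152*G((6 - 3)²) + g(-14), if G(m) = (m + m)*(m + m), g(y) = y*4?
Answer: -49304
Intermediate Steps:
g(y) = 4*y
G(m) = 4*m² (G(m) = (2*m)*(2*m) = 4*m²)
-152*G((6 - 3)²) + g(-14) = -608*((6 - 3)²)² + 4*(-14) = -608*(3²)² - 56 = -608*9² - 56 = -608*81 - 56 = -152*324 - 56 = -49248 - 56 = -49304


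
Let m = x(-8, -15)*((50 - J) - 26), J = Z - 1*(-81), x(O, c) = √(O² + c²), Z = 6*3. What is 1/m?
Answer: -1/1275 ≈ -0.00078431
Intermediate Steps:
Z = 18
J = 99 (J = 18 - 1*(-81) = 18 + 81 = 99)
m = -1275 (m = √((-8)² + (-15)²)*((50 - 1*99) - 26) = √(64 + 225)*((50 - 99) - 26) = √289*(-49 - 26) = 17*(-75) = -1275)
1/m = 1/(-1275) = -1/1275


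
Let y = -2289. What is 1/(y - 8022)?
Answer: -1/10311 ≈ -9.6984e-5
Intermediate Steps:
1/(y - 8022) = 1/(-2289 - 8022) = 1/(-10311) = -1/10311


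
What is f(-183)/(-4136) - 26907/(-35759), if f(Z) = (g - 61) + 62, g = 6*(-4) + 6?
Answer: 111895255/147899224 ≈ 0.75656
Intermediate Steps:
g = -18 (g = -24 + 6 = -18)
f(Z) = -17 (f(Z) = (-18 - 61) + 62 = -79 + 62 = -17)
f(-183)/(-4136) - 26907/(-35759) = -17/(-4136) - 26907/(-35759) = -17*(-1/4136) - 26907*(-1/35759) = 17/4136 + 26907/35759 = 111895255/147899224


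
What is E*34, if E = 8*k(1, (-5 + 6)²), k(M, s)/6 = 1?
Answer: 1632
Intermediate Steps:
k(M, s) = 6 (k(M, s) = 6*1 = 6)
E = 48 (E = 8*6 = 48)
E*34 = 48*34 = 1632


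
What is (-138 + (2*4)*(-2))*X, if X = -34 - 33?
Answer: 10318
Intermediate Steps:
X = -67
(-138 + (2*4)*(-2))*X = (-138 + (2*4)*(-2))*(-67) = (-138 + 8*(-2))*(-67) = (-138 - 16)*(-67) = -154*(-67) = 10318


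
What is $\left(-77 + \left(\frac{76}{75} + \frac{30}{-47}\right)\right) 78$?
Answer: $- \frac{7022678}{1175} \approx -5976.8$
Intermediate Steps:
$\left(-77 + \left(\frac{76}{75} + \frac{30}{-47}\right)\right) 78 = \left(-77 + \left(76 \cdot \frac{1}{75} + 30 \left(- \frac{1}{47}\right)\right)\right) 78 = \left(-77 + \left(\frac{76}{75} - \frac{30}{47}\right)\right) 78 = \left(-77 + \frac{1322}{3525}\right) 78 = \left(- \frac{270103}{3525}\right) 78 = - \frac{7022678}{1175}$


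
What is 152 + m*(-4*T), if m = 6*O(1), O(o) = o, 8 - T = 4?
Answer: 56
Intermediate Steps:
T = 4 (T = 8 - 1*4 = 8 - 4 = 4)
m = 6 (m = 6*1 = 6)
152 + m*(-4*T) = 152 + 6*(-4*4) = 152 + 6*(-16) = 152 - 96 = 56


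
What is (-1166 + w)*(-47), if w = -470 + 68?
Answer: 73696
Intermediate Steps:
w = -402
(-1166 + w)*(-47) = (-1166 - 402)*(-47) = -1568*(-47) = 73696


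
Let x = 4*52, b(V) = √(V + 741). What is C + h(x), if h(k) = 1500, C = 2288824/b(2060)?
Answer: 1500 + 2288824*√2801/2801 ≈ 44747.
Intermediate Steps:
b(V) = √(741 + V)
x = 208
C = 2288824*√2801/2801 (C = 2288824/(√(741 + 2060)) = 2288824/(√2801) = 2288824*(√2801/2801) = 2288824*√2801/2801 ≈ 43247.)
C + h(x) = 2288824*√2801/2801 + 1500 = 1500 + 2288824*√2801/2801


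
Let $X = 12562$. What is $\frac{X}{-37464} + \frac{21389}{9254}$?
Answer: $\frac{24466741}{12381852} \approx 1.976$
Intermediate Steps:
$\frac{X}{-37464} + \frac{21389}{9254} = \frac{12562}{-37464} + \frac{21389}{9254} = 12562 \left(- \frac{1}{37464}\right) + 21389 \cdot \frac{1}{9254} = - \frac{6281}{18732} + \frac{21389}{9254} = \frac{24466741}{12381852}$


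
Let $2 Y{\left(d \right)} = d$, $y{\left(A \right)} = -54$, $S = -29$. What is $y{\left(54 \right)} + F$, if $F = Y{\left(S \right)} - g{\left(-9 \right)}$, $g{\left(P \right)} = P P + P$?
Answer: $- \frac{281}{2} \approx -140.5$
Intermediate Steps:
$g{\left(P \right)} = P + P^{2}$ ($g{\left(P \right)} = P^{2} + P = P + P^{2}$)
$Y{\left(d \right)} = \frac{d}{2}$
$F = - \frac{173}{2}$ ($F = \frac{1}{2} \left(-29\right) - - 9 \left(1 - 9\right) = - \frac{29}{2} - \left(-9\right) \left(-8\right) = - \frac{29}{2} - 72 = - \frac{173}{2} \approx -86.5$)
$y{\left(54 \right)} + F = -54 - \frac{173}{2} = - \frac{281}{2}$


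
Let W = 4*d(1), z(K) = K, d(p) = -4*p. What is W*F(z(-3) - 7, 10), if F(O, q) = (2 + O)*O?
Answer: -1280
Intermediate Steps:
F(O, q) = O*(2 + O)
W = -16 (W = 4*(-4*1) = 4*(-4) = -16)
W*F(z(-3) - 7, 10) = -16*(-3 - 7)*(2 + (-3 - 7)) = -(-160)*(2 - 10) = -(-160)*(-8) = -16*80 = -1280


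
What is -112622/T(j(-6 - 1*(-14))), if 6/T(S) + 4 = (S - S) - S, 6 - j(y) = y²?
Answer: -1013598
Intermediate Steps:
j(y) = 6 - y²
T(S) = 6/(-4 - S) (T(S) = 6/(-4 + ((S - S) - S)) = 6/(-4 + (0 - S)) = 6/(-4 - S))
-112622/T(j(-6 - 1*(-14))) = -(-563110/3 + 56311*(-6 - 1*(-14))²/3) = -(-563110/3 + 56311*(-6 + 14)²/3) = -112622/((-6/(4 + (6 - 1*8²)))) = -112622/((-6/(4 + (6 - 1*64)))) = -112622/((-6/(4 + (6 - 64)))) = -112622/((-6/(4 - 58))) = -112622/((-6/(-54))) = -112622/((-6*(-1/54))) = -112622/⅑ = -112622*9 = -1013598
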